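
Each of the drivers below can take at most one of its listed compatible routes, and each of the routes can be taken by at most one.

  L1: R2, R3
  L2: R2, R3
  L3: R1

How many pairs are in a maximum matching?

Unit-capacity flow: source→left, listed edges, right→sink; max matching = max flow.
Augmenting path L1→R2 (+1); matched 1.
Augmenting path L2→R3 (+1); matched 2.
Augmenting path L3→R1 (+1); matched 3.
No augmenting path remains; maximum matching = 3.
König certificate: {L1, L2, L3} is a vertex cover of size 3 (every listed pair touches it), so no matching can be larger.

3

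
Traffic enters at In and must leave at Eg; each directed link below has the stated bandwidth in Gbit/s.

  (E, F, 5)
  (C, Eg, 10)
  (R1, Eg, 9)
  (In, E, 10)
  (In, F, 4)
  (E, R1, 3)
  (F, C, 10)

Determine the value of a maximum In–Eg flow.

12

Augment In→F→C→Eg: bottleneck 4, flow now 4.
Augment In→E→R1→Eg: bottleneck 3, flow now 7.
Augment In→E→F→C→Eg: bottleneck 5, flow now 12.
No augmenting path remains; maximum flow = 12.
In the residual graph, reachable from In: {In, E}.
Min-cut edges: In→F (4), E→F (5), E→R1 (3); capacity 4 + 5 + 3 = 12.
This cut is saturated, so no flow can exceed 12.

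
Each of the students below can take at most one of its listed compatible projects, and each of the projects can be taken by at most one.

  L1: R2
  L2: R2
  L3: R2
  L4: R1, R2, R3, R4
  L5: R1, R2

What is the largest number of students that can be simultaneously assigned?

Unit-capacity flow: source→left, listed edges, right→sink; max matching = max flow.
Augmenting path L1→R2 (+1); matched 1.
Augmenting path L4→R1 (+1); matched 2.
Augmenting path L5→R1→L4→R3 (+1); matched 3.
No augmenting path remains; maximum matching = 3.
König certificate: {L4, L5, R2} is a vertex cover of size 3 (every listed pair touches it), so no matching can be larger.

3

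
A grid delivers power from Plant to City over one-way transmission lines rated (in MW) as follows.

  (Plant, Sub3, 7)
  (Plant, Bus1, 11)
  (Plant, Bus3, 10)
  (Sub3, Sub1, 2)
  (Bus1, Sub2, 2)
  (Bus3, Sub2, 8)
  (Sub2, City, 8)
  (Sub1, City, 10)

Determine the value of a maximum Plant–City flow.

10

Augment Plant→Sub3→Sub1→City: bottleneck 2, flow now 2.
Augment Plant→Bus1→Sub2→City: bottleneck 2, flow now 4.
Augment Plant→Bus3→Sub2→City: bottleneck 6, flow now 10.
No augmenting path remains; maximum flow = 10.
In the residual graph, reachable from Plant: {Plant, Sub3, Bus1, Bus3, Sub2}.
Min-cut edges: Sub3→Sub1 (2), Sub2→City (8); capacity 2 + 8 = 10.
This cut is saturated, so no flow can exceed 10.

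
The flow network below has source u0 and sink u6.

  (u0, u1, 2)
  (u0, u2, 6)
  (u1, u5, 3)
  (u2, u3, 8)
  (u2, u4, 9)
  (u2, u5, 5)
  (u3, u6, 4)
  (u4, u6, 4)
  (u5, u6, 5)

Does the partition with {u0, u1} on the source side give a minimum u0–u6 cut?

No — its capacity is 9, but the minimum cut has capacity 8.

Given cut capacity: 6 + 3 = 9.
Augment u0→u1→u5→u6: bottleneck 2, flow now 2.
Augment u0→u2→u3→u6: bottleneck 4, flow now 6.
Augment u0→u2→u4→u6: bottleneck 2, flow now 8.
No augmenting path remains; maximum flow = 8.
In the residual graph, reachable from u0: {u0}.
Min-cut edges: u0→u1 (2), u0→u2 (6); capacity 2 + 6 = 8.
Cut capacity 9 exceeds the max flow 8, so it is not minimum.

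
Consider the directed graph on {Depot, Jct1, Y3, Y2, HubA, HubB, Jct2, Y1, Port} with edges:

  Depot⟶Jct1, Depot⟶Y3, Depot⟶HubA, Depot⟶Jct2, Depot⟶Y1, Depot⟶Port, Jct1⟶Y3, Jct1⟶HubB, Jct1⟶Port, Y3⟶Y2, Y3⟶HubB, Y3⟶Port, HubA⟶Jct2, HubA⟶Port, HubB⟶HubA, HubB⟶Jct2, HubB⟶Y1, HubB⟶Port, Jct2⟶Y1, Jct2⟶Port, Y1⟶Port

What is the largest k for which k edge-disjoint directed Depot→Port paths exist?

Assign every edge capacity 1; by Menger, the answer equals the max flow.
Path Depot→Port (+1); total 1.
Path Depot→Jct1→Port (+1); total 2.
Path Depot→Y3→Port (+1); total 3.
Path Depot→HubA→Port (+1); total 4.
Path Depot→Jct2→Port (+1); total 5.
Path Depot→Y1→Port (+1); total 6.
No residual Depot→Port path; max flow = 6.
Certifying cut of size 6: {Depot→HubA, Depot→Jct1, Depot→Jct2, Depot→Port, Depot→Y1, Depot→Y3}.

6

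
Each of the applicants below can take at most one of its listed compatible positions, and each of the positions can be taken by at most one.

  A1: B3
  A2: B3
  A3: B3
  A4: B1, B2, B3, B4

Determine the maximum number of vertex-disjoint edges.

2

Unit-capacity flow: source→left, listed edges, right→sink; max matching = max flow.
Augmenting path A1→B3 (+1); matched 1.
Augmenting path A4→B1 (+1); matched 2.
No augmenting path remains; maximum matching = 2.
König certificate: {A4, B3} is a vertex cover of size 2 (every listed pair touches it), so no matching can be larger.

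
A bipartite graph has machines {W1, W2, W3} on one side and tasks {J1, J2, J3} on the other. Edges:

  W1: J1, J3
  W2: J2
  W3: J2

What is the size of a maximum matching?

Unit-capacity flow: source→left, listed edges, right→sink; max matching = max flow.
Augmenting path W1→J1 (+1); matched 1.
Augmenting path W2→J2 (+1); matched 2.
No augmenting path remains; maximum matching = 2.
König certificate: {W1, J2} is a vertex cover of size 2 (every listed pair touches it), so no matching can be larger.

2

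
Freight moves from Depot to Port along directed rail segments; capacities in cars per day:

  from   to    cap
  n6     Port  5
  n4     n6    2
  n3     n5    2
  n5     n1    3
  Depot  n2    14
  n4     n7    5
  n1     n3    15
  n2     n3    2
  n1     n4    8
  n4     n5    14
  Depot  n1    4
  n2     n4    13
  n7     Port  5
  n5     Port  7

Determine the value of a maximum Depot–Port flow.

Augment Depot→n1→n3→n5→Port: bottleneck 2, flow now 2.
Augment Depot→n1→n4→n5→Port: bottleneck 2, flow now 4.
Augment Depot→n2→n4→n5→Port: bottleneck 3, flow now 7.
Augment Depot→n2→n4→n6→Port: bottleneck 2, flow now 9.
Augment Depot→n2→n4→n7→Port: bottleneck 5, flow now 14.
No augmenting path remains; maximum flow = 14.
In the residual graph, reachable from Depot: {Depot, n1, n2, n3, n4, n5}.
Min-cut edges: n4→n6 (2), n4→n7 (5), n5→Port (7); capacity 2 + 5 + 7 = 14.
This cut is saturated, so no flow can exceed 14.

14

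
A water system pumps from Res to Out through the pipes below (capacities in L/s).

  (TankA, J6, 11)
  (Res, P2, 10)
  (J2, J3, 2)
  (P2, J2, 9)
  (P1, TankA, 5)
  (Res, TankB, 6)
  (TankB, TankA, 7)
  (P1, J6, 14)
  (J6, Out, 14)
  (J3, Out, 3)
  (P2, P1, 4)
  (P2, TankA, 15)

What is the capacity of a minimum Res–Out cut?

Augment Res→TankB→TankA→J6→Out: bottleneck 6, flow now 6.
Augment Res→P2→J2→J3→Out: bottleneck 2, flow now 8.
Augment Res→P2→TankA→J6→Out: bottleneck 5, flow now 13.
Augment Res→P2→P1→J6→Out: bottleneck 3, flow now 16.
No augmenting path remains; maximum flow = 16.
By max-flow min-cut, the minimum cut capacity equals the max flow.
In the residual graph, reachable from Res: {Res}.
Min-cut edges: Res→TankB (6), Res→P2 (10); capacity 6 + 10 = 16.

16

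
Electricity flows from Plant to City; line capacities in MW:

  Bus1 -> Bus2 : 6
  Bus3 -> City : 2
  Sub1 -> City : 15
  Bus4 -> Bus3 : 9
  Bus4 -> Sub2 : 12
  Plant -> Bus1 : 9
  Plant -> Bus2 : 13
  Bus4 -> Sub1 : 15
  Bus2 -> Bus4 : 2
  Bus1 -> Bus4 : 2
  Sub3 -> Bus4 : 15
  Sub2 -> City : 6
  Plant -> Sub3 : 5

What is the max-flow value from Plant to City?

Augment Plant→Bus1→Bus4→Bus3→City: bottleneck 2, flow now 2.
Augment Plant→Bus2→Bus4→Sub2→City: bottleneck 2, flow now 4.
Augment Plant→Sub3→Bus4→Sub2→City: bottleneck 4, flow now 8.
Augment Plant→Sub3→Bus4→Sub1→City: bottleneck 1, flow now 9.
No augmenting path remains; maximum flow = 9.
In the residual graph, reachable from Plant: {Plant, Bus1, Bus2}.
Min-cut edges: Plant→Sub3 (5), Bus1→Bus4 (2), Bus2→Bus4 (2); capacity 5 + 2 + 2 = 9.
This cut is saturated, so no flow can exceed 9.

9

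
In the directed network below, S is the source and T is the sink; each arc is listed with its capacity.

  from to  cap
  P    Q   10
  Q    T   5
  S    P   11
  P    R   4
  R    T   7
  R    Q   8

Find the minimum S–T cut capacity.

9

Augment S→P→Q→T: bottleneck 5, flow now 5.
Augment S→P→R→T: bottleneck 4, flow now 9.
No augmenting path remains; maximum flow = 9.
By max-flow min-cut, the minimum cut capacity equals the max flow.
In the residual graph, reachable from S: {S, P, Q}.
Min-cut edges: P→R (4), Q→T (5); capacity 4 + 5 = 9.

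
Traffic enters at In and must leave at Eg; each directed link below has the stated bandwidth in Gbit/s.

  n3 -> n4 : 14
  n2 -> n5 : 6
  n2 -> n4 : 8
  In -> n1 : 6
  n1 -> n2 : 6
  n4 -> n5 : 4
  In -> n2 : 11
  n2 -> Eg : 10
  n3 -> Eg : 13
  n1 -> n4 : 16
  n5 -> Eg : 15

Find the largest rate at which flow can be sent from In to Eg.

Augment In→n2→Eg: bottleneck 10, flow now 10.
Augment In→n2→n5→Eg: bottleneck 1, flow now 11.
Augment In→n1→n2→n5→Eg: bottleneck 5, flow now 16.
Augment In→n1→n4→n5→Eg: bottleneck 1, flow now 17.
No augmenting path remains; maximum flow = 17.
In the residual graph, reachable from In: {In}.
Min-cut edges: In→n1 (6), In→n2 (11); capacity 6 + 11 = 17.
This cut is saturated, so no flow can exceed 17.

17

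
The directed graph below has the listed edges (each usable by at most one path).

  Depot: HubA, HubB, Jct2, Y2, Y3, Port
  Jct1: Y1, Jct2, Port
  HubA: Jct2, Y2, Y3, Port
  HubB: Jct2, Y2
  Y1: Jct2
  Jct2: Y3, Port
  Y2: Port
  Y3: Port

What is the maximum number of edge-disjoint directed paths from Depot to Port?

5

Assign every edge capacity 1; by Menger, the answer equals the max flow.
Path Depot→Port (+1); total 1.
Path Depot→HubA→Port (+1); total 2.
Path Depot→Jct2→Port (+1); total 3.
Path Depot→Y2→Port (+1); total 4.
Path Depot→Y3→Port (+1); total 5.
No residual Depot→Port path; max flow = 5.
Certifying cut of size 5: {Depot→HubA, Depot→Port, Jct2→Port, Y2→Port, Y3→Port}.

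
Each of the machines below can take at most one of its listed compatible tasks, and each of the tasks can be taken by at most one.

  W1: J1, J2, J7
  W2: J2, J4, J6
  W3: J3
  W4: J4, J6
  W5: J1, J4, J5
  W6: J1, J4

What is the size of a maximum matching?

Unit-capacity flow: source→left, listed edges, right→sink; max matching = max flow.
Augmenting path W1→J1 (+1); matched 1.
Augmenting path W2→J2 (+1); matched 2.
Augmenting path W3→J3 (+1); matched 3.
Augmenting path W4→J4 (+1); matched 4.
Augmenting path W5→J5 (+1); matched 5.
Augmenting path W6→J1→W1→J7 (+1); matched 6.
No augmenting path remains; maximum matching = 6.
König certificate: {W1, W2, W3, W4, W5, W6} is a vertex cover of size 6 (every listed pair touches it), so no matching can be larger.

6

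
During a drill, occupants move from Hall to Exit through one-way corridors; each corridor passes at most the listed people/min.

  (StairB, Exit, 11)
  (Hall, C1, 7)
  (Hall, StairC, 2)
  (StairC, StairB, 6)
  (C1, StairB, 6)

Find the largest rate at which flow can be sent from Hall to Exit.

8

Augment Hall→StairC→StairB→Exit: bottleneck 2, flow now 2.
Augment Hall→C1→StairB→Exit: bottleneck 6, flow now 8.
No augmenting path remains; maximum flow = 8.
In the residual graph, reachable from Hall: {Hall, C1}.
Min-cut edges: Hall→StairC (2), C1→StairB (6); capacity 2 + 6 = 8.
This cut is saturated, so no flow can exceed 8.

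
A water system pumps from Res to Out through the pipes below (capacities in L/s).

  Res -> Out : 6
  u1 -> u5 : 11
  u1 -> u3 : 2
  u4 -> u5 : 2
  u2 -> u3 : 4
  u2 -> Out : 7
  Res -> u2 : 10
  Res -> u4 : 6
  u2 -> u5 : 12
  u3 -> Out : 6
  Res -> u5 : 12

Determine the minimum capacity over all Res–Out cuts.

16

Augment Res→Out: bottleneck 6, flow now 6.
Augment Res→u2→Out: bottleneck 7, flow now 13.
Augment Res→u2→u3→Out: bottleneck 3, flow now 16.
No augmenting path remains; maximum flow = 16.
By max-flow min-cut, the minimum cut capacity equals the max flow.
In the residual graph, reachable from Res: {Res, u4, u5}.
Min-cut edges: Res→u2 (10), Res→Out (6); capacity 10 + 6 = 16.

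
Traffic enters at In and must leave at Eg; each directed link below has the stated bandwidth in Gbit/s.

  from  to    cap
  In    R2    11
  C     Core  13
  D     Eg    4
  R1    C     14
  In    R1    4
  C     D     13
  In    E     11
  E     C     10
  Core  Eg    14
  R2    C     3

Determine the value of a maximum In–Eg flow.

Augment In→R2→C→Core→Eg: bottleneck 3, flow now 3.
Augment In→R1→C→Core→Eg: bottleneck 4, flow now 7.
Augment In→E→C→Core→Eg: bottleneck 6, flow now 13.
Augment In→E→C→D→Eg: bottleneck 4, flow now 17.
No augmenting path remains; maximum flow = 17.
In the residual graph, reachable from In: {In, R2, E}.
Min-cut edges: In→R1 (4), R2→C (3), E→C (10); capacity 4 + 3 + 10 = 17.
This cut is saturated, so no flow can exceed 17.

17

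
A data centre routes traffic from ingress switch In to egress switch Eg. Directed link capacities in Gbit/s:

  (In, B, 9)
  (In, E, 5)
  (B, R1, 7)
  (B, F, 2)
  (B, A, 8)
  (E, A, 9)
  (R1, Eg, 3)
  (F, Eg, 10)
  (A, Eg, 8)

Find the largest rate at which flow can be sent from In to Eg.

Augment In→B→R1→Eg: bottleneck 3, flow now 3.
Augment In→B→F→Eg: bottleneck 2, flow now 5.
Augment In→B→A→Eg: bottleneck 4, flow now 9.
Augment In→E→A→Eg: bottleneck 4, flow now 13.
No augmenting path remains; maximum flow = 13.
In the residual graph, reachable from In: {In, B, E, R1, A}.
Min-cut edges: B→F (2), R1→Eg (3), A→Eg (8); capacity 2 + 3 + 8 = 13.
This cut is saturated, so no flow can exceed 13.

13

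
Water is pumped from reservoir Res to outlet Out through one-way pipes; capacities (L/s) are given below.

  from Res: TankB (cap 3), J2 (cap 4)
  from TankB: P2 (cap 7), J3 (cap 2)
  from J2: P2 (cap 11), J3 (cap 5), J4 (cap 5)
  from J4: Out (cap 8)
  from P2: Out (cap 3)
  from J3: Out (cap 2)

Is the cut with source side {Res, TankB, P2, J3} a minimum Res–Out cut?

Given cut capacity: 4 + 3 + 2 = 9.
Augment Res→TankB→P2→Out: bottleneck 3, flow now 3.
Augment Res→J2→J4→Out: bottleneck 4, flow now 7.
No augmenting path remains; maximum flow = 7.
In the residual graph, reachable from Res: {Res}.
Min-cut edges: Res→TankB (3), Res→J2 (4); capacity 3 + 4 = 7.
Cut capacity 9 exceeds the max flow 7, so it is not minimum.

No — its capacity is 9, but the minimum cut has capacity 7.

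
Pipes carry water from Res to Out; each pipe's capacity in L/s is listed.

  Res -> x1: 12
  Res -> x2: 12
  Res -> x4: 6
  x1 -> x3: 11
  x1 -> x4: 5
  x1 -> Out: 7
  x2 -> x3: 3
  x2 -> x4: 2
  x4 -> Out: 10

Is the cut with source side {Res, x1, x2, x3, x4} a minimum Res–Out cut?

Yes — it is a minimum cut (capacity 17).

Given cut capacity: 7 + 10 = 17.
Augment Res→x1→Out: bottleneck 7, flow now 7.
Augment Res→x4→Out: bottleneck 6, flow now 13.
Augment Res→x1→x4→Out: bottleneck 4, flow now 17.
No augmenting path remains; maximum flow = 17.
Cut capacity 17 equals the max flow, so it is a minimum cut.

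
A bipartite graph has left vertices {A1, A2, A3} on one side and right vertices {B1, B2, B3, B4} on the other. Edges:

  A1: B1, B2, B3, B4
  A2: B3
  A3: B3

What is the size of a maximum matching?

Unit-capacity flow: source→left, listed edges, right→sink; max matching = max flow.
Augmenting path A1→B1 (+1); matched 1.
Augmenting path A2→B3 (+1); matched 2.
No augmenting path remains; maximum matching = 2.
König certificate: {A1, B3} is a vertex cover of size 2 (every listed pair touches it), so no matching can be larger.

2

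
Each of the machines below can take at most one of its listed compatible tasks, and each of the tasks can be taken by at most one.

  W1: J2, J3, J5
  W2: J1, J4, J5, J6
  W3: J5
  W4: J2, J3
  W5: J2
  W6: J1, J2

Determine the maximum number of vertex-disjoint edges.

5

Unit-capacity flow: source→left, listed edges, right→sink; max matching = max flow.
Augmenting path W1→J2 (+1); matched 1.
Augmenting path W2→J1 (+1); matched 2.
Augmenting path W3→J5 (+1); matched 3.
Augmenting path W4→J3 (+1); matched 4.
Augmenting path W6→J1→W2→J4 (+1); matched 5.
No augmenting path remains; maximum matching = 5.
König certificate: {W2, W6, J2, J3, J5} is a vertex cover of size 5 (every listed pair touches it), so no matching can be larger.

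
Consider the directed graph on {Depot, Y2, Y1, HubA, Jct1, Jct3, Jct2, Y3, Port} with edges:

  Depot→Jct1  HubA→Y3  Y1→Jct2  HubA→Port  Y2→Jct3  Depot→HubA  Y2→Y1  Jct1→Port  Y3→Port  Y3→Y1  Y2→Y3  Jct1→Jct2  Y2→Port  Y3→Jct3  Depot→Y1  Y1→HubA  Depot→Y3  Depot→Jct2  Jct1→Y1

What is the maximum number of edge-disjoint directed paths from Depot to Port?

Assign every edge capacity 1; by Menger, the answer equals the max flow.
Path Depot→HubA→Port (+1); total 1.
Path Depot→Jct1→Port (+1); total 2.
Path Depot→Y3→Port (+1); total 3.
No residual Depot→Port path; max flow = 3.
Certifying cut of size 3: {Depot→Jct1, HubA→Port, Y3→Port}.

3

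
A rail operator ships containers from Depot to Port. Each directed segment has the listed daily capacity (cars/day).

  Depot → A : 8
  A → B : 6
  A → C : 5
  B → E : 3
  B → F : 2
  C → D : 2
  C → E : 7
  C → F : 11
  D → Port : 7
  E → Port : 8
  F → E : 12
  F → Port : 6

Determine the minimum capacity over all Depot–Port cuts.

8

Augment Depot→A→B→E→Port: bottleneck 3, flow now 3.
Augment Depot→A→B→F→Port: bottleneck 2, flow now 5.
Augment Depot→A→C→D→Port: bottleneck 2, flow now 7.
Augment Depot→A→C→E→Port: bottleneck 1, flow now 8.
No augmenting path remains; maximum flow = 8.
By max-flow min-cut, the minimum cut capacity equals the max flow.
In the residual graph, reachable from Depot: {Depot}.
Min-cut edges: Depot→A (8); capacity 8 = 8.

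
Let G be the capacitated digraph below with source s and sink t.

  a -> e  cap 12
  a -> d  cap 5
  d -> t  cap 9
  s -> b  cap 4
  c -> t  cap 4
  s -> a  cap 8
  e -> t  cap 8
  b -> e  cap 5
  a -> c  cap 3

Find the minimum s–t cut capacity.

12

Augment s→a→c→t: bottleneck 3, flow now 3.
Augment s→a→d→t: bottleneck 5, flow now 8.
Augment s→b→e→t: bottleneck 4, flow now 12.
No augmenting path remains; maximum flow = 12.
By max-flow min-cut, the minimum cut capacity equals the max flow.
In the residual graph, reachable from s: {s}.
Min-cut edges: s→a (8), s→b (4); capacity 8 + 4 = 12.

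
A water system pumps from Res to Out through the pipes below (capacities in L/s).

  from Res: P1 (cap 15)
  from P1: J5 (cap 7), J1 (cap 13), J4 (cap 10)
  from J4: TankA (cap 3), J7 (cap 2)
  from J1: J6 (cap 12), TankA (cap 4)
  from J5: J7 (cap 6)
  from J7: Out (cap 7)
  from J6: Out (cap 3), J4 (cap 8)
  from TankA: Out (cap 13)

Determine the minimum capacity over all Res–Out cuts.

Augment Res→P1→J4→J7→Out: bottleneck 2, flow now 2.
Augment Res→P1→J4→TankA→Out: bottleneck 3, flow now 5.
Augment Res→P1→J1→J6→Out: bottleneck 3, flow now 8.
Augment Res→P1→J1→TankA→Out: bottleneck 4, flow now 12.
Augment Res→P1→J5→J7→Out: bottleneck 3, flow now 15.
No augmenting path remains; maximum flow = 15.
By max-flow min-cut, the minimum cut capacity equals the max flow.
In the residual graph, reachable from Res: {Res}.
Min-cut edges: Res→P1 (15); capacity 15 = 15.

15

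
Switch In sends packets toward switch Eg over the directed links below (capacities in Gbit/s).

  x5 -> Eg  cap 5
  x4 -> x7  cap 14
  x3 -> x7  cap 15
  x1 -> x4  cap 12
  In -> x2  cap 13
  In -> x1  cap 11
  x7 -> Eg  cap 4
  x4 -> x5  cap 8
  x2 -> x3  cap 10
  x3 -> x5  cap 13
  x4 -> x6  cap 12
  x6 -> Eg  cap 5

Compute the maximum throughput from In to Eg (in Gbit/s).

Augment In→x1→x4→x5→Eg: bottleneck 5, flow now 5.
Augment In→x1→x4→x6→Eg: bottleneck 5, flow now 10.
Augment In→x1→x4→x7→Eg: bottleneck 1, flow now 11.
Augment In→x2→x3→x7→Eg: bottleneck 3, flow now 14.
No augmenting path remains; maximum flow = 14.
In the residual graph, reachable from In: {In, x1, x2, x3, x4, x5, x6, x7}.
Min-cut edges: x5→Eg (5), x6→Eg (5), x7→Eg (4); capacity 5 + 5 + 4 = 14.
This cut is saturated, so no flow can exceed 14.

14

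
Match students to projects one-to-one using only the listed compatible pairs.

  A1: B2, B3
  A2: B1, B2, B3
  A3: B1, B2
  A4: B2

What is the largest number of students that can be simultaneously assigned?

Unit-capacity flow: source→left, listed edges, right→sink; max matching = max flow.
Augmenting path A1→B2 (+1); matched 1.
Augmenting path A2→B1 (+1); matched 2.
Augmenting path A3→B1→A2→B3 (+1); matched 3.
No augmenting path remains; maximum matching = 3.
König certificate: {B1, B2, B3} is a vertex cover of size 3 (every listed pair touches it), so no matching can be larger.

3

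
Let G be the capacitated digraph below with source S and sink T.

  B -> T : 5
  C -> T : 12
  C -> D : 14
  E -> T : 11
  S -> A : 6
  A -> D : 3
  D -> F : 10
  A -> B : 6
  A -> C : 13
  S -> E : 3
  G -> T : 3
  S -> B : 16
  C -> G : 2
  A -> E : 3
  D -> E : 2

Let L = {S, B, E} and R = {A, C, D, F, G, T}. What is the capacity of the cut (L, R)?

22

Edges leaving {S, B, E}: S→A (6), B→T (5), E→T (11).
Cut capacity = 6 + 5 + 11 = 22.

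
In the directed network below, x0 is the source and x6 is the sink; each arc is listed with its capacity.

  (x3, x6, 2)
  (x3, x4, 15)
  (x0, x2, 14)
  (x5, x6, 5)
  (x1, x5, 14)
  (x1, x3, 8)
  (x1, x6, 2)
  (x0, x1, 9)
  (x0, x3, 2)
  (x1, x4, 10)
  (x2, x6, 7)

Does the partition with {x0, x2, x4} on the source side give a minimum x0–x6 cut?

Given cut capacity: 9 + 2 + 7 = 18.
Augment x0→x1→x6: bottleneck 2, flow now 2.
Augment x0→x2→x6: bottleneck 7, flow now 9.
Augment x0→x3→x6: bottleneck 2, flow now 11.
Augment x0→x1→x5→x6: bottleneck 5, flow now 16.
No augmenting path remains; maximum flow = 16.
In the residual graph, reachable from x0: {x0, x1, x2, x3, x4, x5}.
Min-cut edges: x1→x6 (2), x2→x6 (7), x3→x6 (2), x5→x6 (5); capacity 2 + 7 + 2 + 5 = 16.
Cut capacity 18 exceeds the max flow 16, so it is not minimum.

No — its capacity is 18, but the minimum cut has capacity 16.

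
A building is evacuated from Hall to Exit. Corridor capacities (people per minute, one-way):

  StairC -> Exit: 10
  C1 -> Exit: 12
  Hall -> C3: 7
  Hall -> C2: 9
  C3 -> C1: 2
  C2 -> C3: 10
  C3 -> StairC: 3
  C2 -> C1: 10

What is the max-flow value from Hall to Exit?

Augment Hall→C3→StairC→Exit: bottleneck 3, flow now 3.
Augment Hall→C3→C1→Exit: bottleneck 2, flow now 5.
Augment Hall→C2→C1→Exit: bottleneck 9, flow now 14.
No augmenting path remains; maximum flow = 14.
In the residual graph, reachable from Hall: {Hall, C3}.
Min-cut edges: Hall→C2 (9), C3→StairC (3), C3→C1 (2); capacity 9 + 3 + 2 = 14.
This cut is saturated, so no flow can exceed 14.

14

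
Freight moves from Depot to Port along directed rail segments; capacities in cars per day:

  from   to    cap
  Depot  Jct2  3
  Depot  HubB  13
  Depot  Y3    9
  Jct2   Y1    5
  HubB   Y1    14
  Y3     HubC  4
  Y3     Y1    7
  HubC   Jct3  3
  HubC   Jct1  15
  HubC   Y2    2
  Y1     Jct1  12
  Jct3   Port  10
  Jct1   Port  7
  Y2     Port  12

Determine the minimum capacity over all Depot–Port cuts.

Augment Depot→Jct2→Y1→Jct1→Port: bottleneck 3, flow now 3.
Augment Depot→HubB→Y1→Jct1→Port: bottleneck 4, flow now 7.
Augment Depot→Y3→HubC→Jct3→Port: bottleneck 3, flow now 10.
Augment Depot→Y3→HubC→Y2→Port: bottleneck 1, flow now 11.
No augmenting path remains; maximum flow = 11.
By max-flow min-cut, the minimum cut capacity equals the max flow.
In the residual graph, reachable from Depot: {Depot, Jct2, HubB, Y3, Y1, Jct1}.
Min-cut edges: Y3→HubC (4), Jct1→Port (7); capacity 4 + 7 = 11.

11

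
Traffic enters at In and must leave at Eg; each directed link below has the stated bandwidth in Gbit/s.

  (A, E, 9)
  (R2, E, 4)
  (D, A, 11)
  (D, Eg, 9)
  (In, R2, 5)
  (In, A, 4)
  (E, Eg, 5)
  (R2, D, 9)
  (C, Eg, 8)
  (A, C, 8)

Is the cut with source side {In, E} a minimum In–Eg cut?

Given cut capacity: 4 + 5 + 5 = 14.
Augment In→A→C→Eg: bottleneck 4, flow now 4.
Augment In→R2→E→Eg: bottleneck 4, flow now 8.
Augment In→R2→D→Eg: bottleneck 1, flow now 9.
No augmenting path remains; maximum flow = 9.
In the residual graph, reachable from In: {In}.
Min-cut edges: In→A (4), In→R2 (5); capacity 4 + 5 = 9.
Cut capacity 14 exceeds the max flow 9, so it is not minimum.

No — its capacity is 14, but the minimum cut has capacity 9.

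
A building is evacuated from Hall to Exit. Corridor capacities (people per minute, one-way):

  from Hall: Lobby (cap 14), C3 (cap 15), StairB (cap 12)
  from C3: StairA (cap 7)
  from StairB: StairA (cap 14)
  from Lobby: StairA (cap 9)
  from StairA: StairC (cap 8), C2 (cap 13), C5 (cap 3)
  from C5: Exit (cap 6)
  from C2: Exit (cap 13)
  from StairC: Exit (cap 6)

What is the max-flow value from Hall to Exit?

Augment Hall→C3→StairA→C5→Exit: bottleneck 3, flow now 3.
Augment Hall→C3→StairA→C2→Exit: bottleneck 4, flow now 7.
Augment Hall→StairB→StairA→C2→Exit: bottleneck 9, flow now 16.
Augment Hall→StairB→StairA→StairC→Exit: bottleneck 3, flow now 19.
Augment Hall→Lobby→StairA→StairC→Exit: bottleneck 3, flow now 22.
No augmenting path remains; maximum flow = 22.
In the residual graph, reachable from Hall: {Hall, C3, StairB, Lobby, StairA, StairC}.
Min-cut edges: StairA→C5 (3), StairA→C2 (13), StairC→Exit (6); capacity 3 + 13 + 6 = 22.
This cut is saturated, so no flow can exceed 22.

22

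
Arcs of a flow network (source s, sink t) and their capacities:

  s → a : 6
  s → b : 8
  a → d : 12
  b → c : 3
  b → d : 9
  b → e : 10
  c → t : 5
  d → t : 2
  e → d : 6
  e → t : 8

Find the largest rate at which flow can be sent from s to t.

Augment s→a→d→t: bottleneck 2, flow now 2.
Augment s→b→c→t: bottleneck 3, flow now 5.
Augment s→b→e→t: bottleneck 5, flow now 10.
No augmenting path remains; maximum flow = 10.
In the residual graph, reachable from s: {s, a, d}.
Min-cut edges: s→b (8), d→t (2); capacity 8 + 2 = 10.
This cut is saturated, so no flow can exceed 10.

10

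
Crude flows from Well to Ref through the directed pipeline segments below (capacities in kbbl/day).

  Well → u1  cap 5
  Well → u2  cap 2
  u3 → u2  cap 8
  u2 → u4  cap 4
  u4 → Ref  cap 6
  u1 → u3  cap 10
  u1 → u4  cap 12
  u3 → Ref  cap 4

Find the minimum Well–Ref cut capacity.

Augment Well→u1→u3→Ref: bottleneck 4, flow now 4.
Augment Well→u1→u4→Ref: bottleneck 1, flow now 5.
Augment Well→u2→u4→Ref: bottleneck 2, flow now 7.
No augmenting path remains; maximum flow = 7.
By max-flow min-cut, the minimum cut capacity equals the max flow.
In the residual graph, reachable from Well: {Well}.
Min-cut edges: Well→u1 (5), Well→u2 (2); capacity 5 + 2 = 7.

7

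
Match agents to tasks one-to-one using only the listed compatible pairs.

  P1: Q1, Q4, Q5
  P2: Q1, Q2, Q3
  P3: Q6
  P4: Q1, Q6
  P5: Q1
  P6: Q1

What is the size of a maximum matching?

4

Unit-capacity flow: source→left, listed edges, right→sink; max matching = max flow.
Augmenting path P1→Q1 (+1); matched 1.
Augmenting path P2→Q2 (+1); matched 2.
Augmenting path P3→Q6 (+1); matched 3.
Augmenting path P4→Q1→P1→Q4 (+1); matched 4.
No augmenting path remains; maximum matching = 4.
König certificate: {P1, P2, Q1, Q6} is a vertex cover of size 4 (every listed pair touches it), so no matching can be larger.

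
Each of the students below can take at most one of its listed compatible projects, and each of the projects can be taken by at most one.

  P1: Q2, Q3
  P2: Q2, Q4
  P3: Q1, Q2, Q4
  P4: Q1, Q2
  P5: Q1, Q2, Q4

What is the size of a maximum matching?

4

Unit-capacity flow: source→left, listed edges, right→sink; max matching = max flow.
Augmenting path P1→Q2 (+1); matched 1.
Augmenting path P2→Q4 (+1); matched 2.
Augmenting path P3→Q1 (+1); matched 3.
Augmenting path P4→Q2→P1→Q3 (+1); matched 4.
No augmenting path remains; maximum matching = 4.
König certificate: {P1, Q1, Q2, Q4} is a vertex cover of size 4 (every listed pair touches it), so no matching can be larger.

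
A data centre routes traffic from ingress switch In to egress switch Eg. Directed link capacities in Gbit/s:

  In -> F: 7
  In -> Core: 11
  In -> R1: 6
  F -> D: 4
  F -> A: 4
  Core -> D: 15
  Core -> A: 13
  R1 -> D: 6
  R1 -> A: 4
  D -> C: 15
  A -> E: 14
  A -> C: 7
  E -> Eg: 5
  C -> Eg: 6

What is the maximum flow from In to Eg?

11

Augment In→F→D→C→Eg: bottleneck 4, flow now 4.
Augment In→F→A→E→Eg: bottleneck 3, flow now 7.
Augment In→Core→D→C→Eg: bottleneck 2, flow now 9.
Augment In→Core→A→E→Eg: bottleneck 2, flow now 11.
No augmenting path remains; maximum flow = 11.
In the residual graph, reachable from In: {In, F, Core, R1, D, A, E, C}.
Min-cut edges: E→Eg (5), C→Eg (6); capacity 5 + 6 = 11.
This cut is saturated, so no flow can exceed 11.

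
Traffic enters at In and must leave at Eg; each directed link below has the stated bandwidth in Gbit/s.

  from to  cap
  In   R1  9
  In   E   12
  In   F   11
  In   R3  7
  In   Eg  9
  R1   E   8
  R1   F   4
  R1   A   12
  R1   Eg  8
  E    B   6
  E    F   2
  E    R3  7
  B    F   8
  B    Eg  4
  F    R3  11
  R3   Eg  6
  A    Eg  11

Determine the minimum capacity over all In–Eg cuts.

Augment In→Eg: bottleneck 9, flow now 9.
Augment In→R1→Eg: bottleneck 8, flow now 17.
Augment In→R3→Eg: bottleneck 6, flow now 23.
Augment In→R1→A→Eg: bottleneck 1, flow now 24.
Augment In→E→B→Eg: bottleneck 4, flow now 28.
No augmenting path remains; maximum flow = 28.
By max-flow min-cut, the minimum cut capacity equals the max flow.
In the residual graph, reachable from In: {In, E, B, F, R3}.
Min-cut edges: In→R1 (9), In→Eg (9), B→Eg (4), R3→Eg (6); capacity 9 + 9 + 4 + 6 = 28.

28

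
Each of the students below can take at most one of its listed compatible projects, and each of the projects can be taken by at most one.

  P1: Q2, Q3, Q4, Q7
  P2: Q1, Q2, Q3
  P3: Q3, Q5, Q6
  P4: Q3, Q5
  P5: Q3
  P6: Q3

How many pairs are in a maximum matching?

5

Unit-capacity flow: source→left, listed edges, right→sink; max matching = max flow.
Augmenting path P1→Q2 (+1); matched 1.
Augmenting path P2→Q1 (+1); matched 2.
Augmenting path P3→Q3 (+1); matched 3.
Augmenting path P4→Q5 (+1); matched 4.
Augmenting path P5→Q3→P3→Q6 (+1); matched 5.
No augmenting path remains; maximum matching = 5.
König certificate: {P1, P2, P3, P4, Q3} is a vertex cover of size 5 (every listed pair touches it), so no matching can be larger.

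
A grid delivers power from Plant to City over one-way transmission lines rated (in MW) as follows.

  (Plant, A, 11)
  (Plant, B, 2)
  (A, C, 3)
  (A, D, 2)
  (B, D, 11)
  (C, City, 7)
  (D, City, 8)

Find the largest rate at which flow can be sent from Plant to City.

Augment Plant→A→C→City: bottleneck 3, flow now 3.
Augment Plant→A→D→City: bottleneck 2, flow now 5.
Augment Plant→B→D→City: bottleneck 2, flow now 7.
No augmenting path remains; maximum flow = 7.
In the residual graph, reachable from Plant: {Plant, A}.
Min-cut edges: Plant→B (2), A→C (3), A→D (2); capacity 2 + 3 + 2 = 7.
This cut is saturated, so no flow can exceed 7.

7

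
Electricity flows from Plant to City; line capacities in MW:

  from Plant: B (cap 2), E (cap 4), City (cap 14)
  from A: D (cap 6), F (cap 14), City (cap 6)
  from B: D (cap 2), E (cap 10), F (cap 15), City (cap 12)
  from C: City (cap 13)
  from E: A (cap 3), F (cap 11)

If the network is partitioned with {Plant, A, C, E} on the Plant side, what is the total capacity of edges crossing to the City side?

66

Edges leaving {Plant, A, C, E}: Plant→B (2), Plant→City (14), A→D (6), A→F (14), A→City (6), C→City (13), E→F (11).
Cut capacity = 2 + 14 + 6 + 14 + 6 + 13 + 11 = 66.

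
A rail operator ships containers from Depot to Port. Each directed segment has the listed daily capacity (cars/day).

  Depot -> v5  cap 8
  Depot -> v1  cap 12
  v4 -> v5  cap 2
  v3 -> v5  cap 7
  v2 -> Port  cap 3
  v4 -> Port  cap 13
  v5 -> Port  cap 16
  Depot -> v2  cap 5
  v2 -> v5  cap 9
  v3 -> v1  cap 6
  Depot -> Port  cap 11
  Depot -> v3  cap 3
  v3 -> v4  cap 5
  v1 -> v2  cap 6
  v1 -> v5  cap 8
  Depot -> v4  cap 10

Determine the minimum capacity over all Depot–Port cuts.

43

Augment Depot→Port: bottleneck 11, flow now 11.
Augment Depot→v2→Port: bottleneck 3, flow now 14.
Augment Depot→v4→Port: bottleneck 10, flow now 24.
Augment Depot→v5→Port: bottleneck 8, flow now 32.
Augment Depot→v1→v5→Port: bottleneck 8, flow now 40.
Augment Depot→v3→v4→Port: bottleneck 3, flow now 43.
No augmenting path remains; maximum flow = 43.
By max-flow min-cut, the minimum cut capacity equals the max flow.
In the residual graph, reachable from Depot: {Depot, v1, v2, v5}.
Min-cut edges: Depot→v3 (3), Depot→v4 (10), Depot→Port (11), v2→Port (3), v5→Port (16); capacity 3 + 10 + 11 + 3 + 16 = 43.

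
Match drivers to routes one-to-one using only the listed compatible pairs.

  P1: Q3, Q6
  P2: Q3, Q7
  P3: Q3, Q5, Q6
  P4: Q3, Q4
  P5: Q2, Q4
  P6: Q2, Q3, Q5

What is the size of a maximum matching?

Unit-capacity flow: source→left, listed edges, right→sink; max matching = max flow.
Augmenting path P1→Q3 (+1); matched 1.
Augmenting path P2→Q7 (+1); matched 2.
Augmenting path P3→Q5 (+1); matched 3.
Augmenting path P4→Q4 (+1); matched 4.
Augmenting path P5→Q2 (+1); matched 5.
Augmenting path P6→Q3→P1→Q6 (+1); matched 6.
No augmenting path remains; maximum matching = 6.
König certificate: {P1, P2, P3, P4, P5, P6} is a vertex cover of size 6 (every listed pair touches it), so no matching can be larger.

6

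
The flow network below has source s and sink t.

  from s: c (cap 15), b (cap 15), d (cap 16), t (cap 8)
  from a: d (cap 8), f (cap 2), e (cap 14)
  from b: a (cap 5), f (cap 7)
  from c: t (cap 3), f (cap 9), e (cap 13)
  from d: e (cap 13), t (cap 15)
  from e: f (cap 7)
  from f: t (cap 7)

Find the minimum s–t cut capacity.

Augment s→t: bottleneck 8, flow now 8.
Augment s→c→t: bottleneck 3, flow now 11.
Augment s→d→t: bottleneck 15, flow now 26.
Augment s→b→f→t: bottleneck 7, flow now 33.
No augmenting path remains; maximum flow = 33.
By max-flow min-cut, the minimum cut capacity equals the max flow.
In the residual graph, reachable from s: {s, a, b, c, d, e, f}.
Min-cut edges: s→t (8), c→t (3), d→t (15), f→t (7); capacity 8 + 3 + 15 + 7 = 33.

33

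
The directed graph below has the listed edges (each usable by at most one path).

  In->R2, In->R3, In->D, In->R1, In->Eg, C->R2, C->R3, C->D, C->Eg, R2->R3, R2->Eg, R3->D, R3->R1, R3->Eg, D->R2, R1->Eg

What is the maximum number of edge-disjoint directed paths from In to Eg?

4

Assign every edge capacity 1; by Menger, the answer equals the max flow.
Path In→Eg (+1); total 1.
Path In→R2→Eg (+1); total 2.
Path In→R3→Eg (+1); total 3.
Path In→R1→Eg (+1); total 4.
No residual In→Eg path; max flow = 4.
Certifying cut of size 4: {In→Eg, R1→Eg, R2→Eg, R3→Eg}.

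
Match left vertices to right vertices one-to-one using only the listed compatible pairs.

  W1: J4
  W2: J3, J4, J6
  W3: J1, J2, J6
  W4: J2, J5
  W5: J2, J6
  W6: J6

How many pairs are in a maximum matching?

Unit-capacity flow: source→left, listed edges, right→sink; max matching = max flow.
Augmenting path W1→J4 (+1); matched 1.
Augmenting path W2→J3 (+1); matched 2.
Augmenting path W3→J1 (+1); matched 3.
Augmenting path W4→J2 (+1); matched 4.
Augmenting path W5→J6 (+1); matched 5.
Augmenting path W6→J6→W5→J2→W4→J5 (+1); matched 6.
No augmenting path remains; maximum matching = 6.
König certificate: {W1, W2, W3, W4, W5, W6} is a vertex cover of size 6 (every listed pair touches it), so no matching can be larger.

6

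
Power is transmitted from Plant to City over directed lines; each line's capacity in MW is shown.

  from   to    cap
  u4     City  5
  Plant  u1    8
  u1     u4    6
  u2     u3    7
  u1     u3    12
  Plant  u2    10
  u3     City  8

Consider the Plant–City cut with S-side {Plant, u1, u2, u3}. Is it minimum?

Given cut capacity: 6 + 8 = 14.
Augment Plant→u1→u3→City: bottleneck 8, flow now 8.
Augment Plant→u2→u3→u1→u4→City: bottleneck 5, flow now 13. (uses reverse residual edge)
No augmenting path remains; maximum flow = 13.
In the residual graph, reachable from Plant: {Plant, u1, u2, u3, u4}.
Min-cut edges: u3→City (8), u4→City (5); capacity 8 + 5 = 13.
Cut capacity 14 exceeds the max flow 13, so it is not minimum.

No — its capacity is 14, but the minimum cut has capacity 13.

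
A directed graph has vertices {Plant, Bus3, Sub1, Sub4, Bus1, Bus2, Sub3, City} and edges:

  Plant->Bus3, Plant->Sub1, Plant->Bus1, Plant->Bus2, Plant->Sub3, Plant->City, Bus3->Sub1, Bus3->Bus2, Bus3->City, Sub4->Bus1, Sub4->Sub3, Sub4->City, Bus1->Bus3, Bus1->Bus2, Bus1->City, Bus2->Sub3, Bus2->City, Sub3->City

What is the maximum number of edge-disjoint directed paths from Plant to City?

5

Assign every edge capacity 1; by Menger, the answer equals the max flow.
Path Plant→City (+1); total 1.
Path Plant→Bus3→City (+1); total 2.
Path Plant→Bus1→City (+1); total 3.
Path Plant→Bus2→City (+1); total 4.
Path Plant→Sub3→City (+1); total 5.
No residual Plant→City path; max flow = 5.
Certifying cut of size 5: {Plant→Bus1, Plant→Bus2, Plant→Bus3, Plant→City, Plant→Sub3}.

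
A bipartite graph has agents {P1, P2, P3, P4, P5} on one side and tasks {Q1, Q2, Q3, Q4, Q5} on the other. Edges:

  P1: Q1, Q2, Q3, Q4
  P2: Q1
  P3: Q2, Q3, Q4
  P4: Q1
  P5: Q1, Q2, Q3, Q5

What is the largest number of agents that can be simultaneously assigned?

Unit-capacity flow: source→left, listed edges, right→sink; max matching = max flow.
Augmenting path P1→Q1 (+1); matched 1.
Augmenting path P3→Q2 (+1); matched 2.
Augmenting path P5→Q3 (+1); matched 3.
Augmenting path P2→Q1→P1→Q4 (+1); matched 4.
No augmenting path remains; maximum matching = 4.
König certificate: {P1, P3, P5, Q1} is a vertex cover of size 4 (every listed pair touches it), so no matching can be larger.

4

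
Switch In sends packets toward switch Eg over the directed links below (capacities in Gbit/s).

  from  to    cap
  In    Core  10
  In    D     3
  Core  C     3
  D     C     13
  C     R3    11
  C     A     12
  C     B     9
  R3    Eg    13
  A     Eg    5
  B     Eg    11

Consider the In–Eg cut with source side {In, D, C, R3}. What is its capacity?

44

Edges leaving {In, D, C, R3}: In→Core (10), C→A (12), C→B (9), R3→Eg (13).
Cut capacity = 10 + 12 + 9 + 13 = 44.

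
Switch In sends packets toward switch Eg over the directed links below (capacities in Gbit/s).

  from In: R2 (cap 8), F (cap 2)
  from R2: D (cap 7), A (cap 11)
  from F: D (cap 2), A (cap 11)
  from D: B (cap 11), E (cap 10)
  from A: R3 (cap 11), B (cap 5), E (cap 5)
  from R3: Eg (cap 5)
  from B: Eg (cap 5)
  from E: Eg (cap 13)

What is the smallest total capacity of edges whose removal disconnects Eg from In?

Augment In→R2→D→B→Eg: bottleneck 5, flow now 5.
Augment In→R2→D→E→Eg: bottleneck 2, flow now 7.
Augment In→R2→A→R3→Eg: bottleneck 1, flow now 8.
Augment In→F→D→E→Eg: bottleneck 2, flow now 10.
No augmenting path remains; maximum flow = 10.
By max-flow min-cut, the minimum cut capacity equals the max flow.
In the residual graph, reachable from In: {In}.
Min-cut edges: In→R2 (8), In→F (2); capacity 8 + 2 = 10.

10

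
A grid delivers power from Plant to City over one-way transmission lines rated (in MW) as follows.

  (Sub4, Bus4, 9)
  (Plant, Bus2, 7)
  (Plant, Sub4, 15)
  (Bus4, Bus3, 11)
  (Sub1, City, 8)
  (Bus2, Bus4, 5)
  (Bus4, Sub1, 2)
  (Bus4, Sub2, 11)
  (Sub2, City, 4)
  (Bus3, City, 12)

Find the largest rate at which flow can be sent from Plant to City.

Augment Plant→Bus2→Bus4→Sub2→City: bottleneck 4, flow now 4.
Augment Plant→Bus2→Bus4→Sub1→City: bottleneck 1, flow now 5.
Augment Plant→Sub4→Bus4→Sub1→City: bottleneck 1, flow now 6.
Augment Plant→Sub4→Bus4→Bus3→City: bottleneck 8, flow now 14.
No augmenting path remains; maximum flow = 14.
In the residual graph, reachable from Plant: {Plant, Bus2, Sub4}.
Min-cut edges: Bus2→Bus4 (5), Sub4→Bus4 (9); capacity 5 + 9 = 14.
This cut is saturated, so no flow can exceed 14.

14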